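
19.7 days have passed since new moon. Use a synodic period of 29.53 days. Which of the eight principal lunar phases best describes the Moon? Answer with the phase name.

θ ≈ 360° × 19.7/29.53 = 240°, which falls in the waning gibbous sector.

waning gibbous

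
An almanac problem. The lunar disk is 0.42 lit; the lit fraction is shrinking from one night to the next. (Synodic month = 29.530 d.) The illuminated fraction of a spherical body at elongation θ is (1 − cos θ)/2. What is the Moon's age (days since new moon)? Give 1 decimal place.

22.9 days

From f = (1 − cos θ)/2: cos θ = 1 − 2×0.42 = 0.160; arccos → 80.8°.
A waning Moon lies in 180°–360°, so θ = 360° − 80.8° = 279.2°.
That fraction of the synodic month is 279.2/360 × 29.530 d ≈ 22.90 d.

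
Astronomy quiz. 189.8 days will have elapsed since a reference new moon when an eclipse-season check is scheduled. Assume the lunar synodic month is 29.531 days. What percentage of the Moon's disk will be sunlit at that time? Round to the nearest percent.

95%

189.8 d spans 6 complete synodic months (6 × 29.531 = 177.19 d) plus 12.61 d.
Phase angle: θ = 360°·(12.61 d)/(29.531 d) = 153.8°.
Illuminated fraction = (1 − cos 153.8°)/2 = (1 − (-0.897))/2 ≈ 0.949, so 95%.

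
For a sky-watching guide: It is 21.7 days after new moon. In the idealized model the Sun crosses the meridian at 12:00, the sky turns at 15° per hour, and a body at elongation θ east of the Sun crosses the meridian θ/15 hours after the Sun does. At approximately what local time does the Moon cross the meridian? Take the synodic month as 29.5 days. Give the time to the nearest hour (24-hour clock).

06:00

The Moon has covered 21.7/29.5 of its cycle, so θ ≈ 360° × 21.7/29.5 = 264.8°.
The Moon trails the Sun by θ/15 = 264.8/15 ≈ 17.65 hours.
12:00 + 17.65 h ≈ 05:39 → 06:00 to the nearest hour.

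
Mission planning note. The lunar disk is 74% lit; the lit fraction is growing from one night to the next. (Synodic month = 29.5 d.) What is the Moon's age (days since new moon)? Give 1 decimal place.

9.7 days

cos θ = 1 − 2f = -0.480, giving a principal value of 118.7°.
Before full moon the principal value applies: θ = 118.7°.
At 360°/29.5 d per day, 118.7° corresponds to 9.73 days.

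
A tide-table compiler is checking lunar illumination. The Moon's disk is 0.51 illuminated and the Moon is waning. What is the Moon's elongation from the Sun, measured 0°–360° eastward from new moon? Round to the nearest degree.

269°

cos θ = 1 − 2f = -0.020, giving a principal value of 91.1°.
Waning ⇒ past full, so θ = 360° − 91.1° = 268.9°.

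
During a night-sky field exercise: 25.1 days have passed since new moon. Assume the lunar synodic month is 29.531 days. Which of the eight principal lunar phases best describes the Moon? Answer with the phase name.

θ ≈ 360° × 25.1/29.531 = 306°, which falls in the waning crescent sector.

waning crescent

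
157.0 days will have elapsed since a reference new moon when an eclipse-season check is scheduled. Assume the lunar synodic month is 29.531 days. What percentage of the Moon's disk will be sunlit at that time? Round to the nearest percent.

70%

157.0/29.531 = 5.316 lunations, so 5 complete cycles and 9.34 d into the next.
Elongation θ = 360° × 9.34/29.531 ≈ 113.9°.
Illuminated fraction = (1 − cos 113.9°)/2 = (1 − (-0.405))/2 ≈ 0.703, so 70%.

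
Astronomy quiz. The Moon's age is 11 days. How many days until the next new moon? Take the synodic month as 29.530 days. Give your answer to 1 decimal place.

The next new moon completes the synodic month: 29.530 − 11 = 18.530 days.

18.5 days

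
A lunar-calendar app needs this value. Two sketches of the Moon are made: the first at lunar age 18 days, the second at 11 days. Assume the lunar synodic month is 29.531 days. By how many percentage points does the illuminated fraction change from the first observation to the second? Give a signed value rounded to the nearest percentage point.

-4 pp

First observation: θ = 360°·18/29.531 = 219.4°, so f = 0.886.
Second observation: θ = 134.1°, f = 0.848.
Δf = 0.848 − 0.886 = -0.038, i.e. -4 pp.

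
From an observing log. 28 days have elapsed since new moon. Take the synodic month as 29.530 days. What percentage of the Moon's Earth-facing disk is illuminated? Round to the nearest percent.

3%

The Moon has covered 28/29.530 of its cycle, so θ ≈ 360° × 28/29.530 = 341.3°.
Illuminated fraction = (1 − cos 341.3°)/2 = (1 − 0.947)/2 ≈ 0.026, so 3%.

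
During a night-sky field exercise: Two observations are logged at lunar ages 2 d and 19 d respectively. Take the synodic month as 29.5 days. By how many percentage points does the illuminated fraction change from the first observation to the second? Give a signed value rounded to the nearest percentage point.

+76 percentage points

First observation: θ = 360°·2/29.5 = 24.4°, so f = 0.045.
Second observation: θ = 231.9°, f = 0.809.
Δf = 0.809 − 0.045 = +0.764, i.e. +76 pp.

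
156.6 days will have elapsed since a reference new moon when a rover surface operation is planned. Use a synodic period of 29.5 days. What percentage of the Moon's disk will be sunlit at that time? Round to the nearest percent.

68%

156.6 d spans 5 complete synodic months (5 × 29.5 = 147.50 d) plus 9.10 d.
The Moon has covered 9.10/29.5 of its cycle, so θ ≈ 360° × 9.10/29.5 = 111.1°.
cos 111.1° = (-0.359), so f = (1 − (-0.359))/2 = 0.680, so 68%.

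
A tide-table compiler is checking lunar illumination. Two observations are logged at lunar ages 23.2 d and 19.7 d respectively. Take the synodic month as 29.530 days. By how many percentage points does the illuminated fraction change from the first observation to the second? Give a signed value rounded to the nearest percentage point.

First observation: θ = 360°·23.2/29.530 = 282.8°, so f = 0.389.
Second observation: θ = 240.2°, f = 0.749.
Δf = 0.749 − 0.389 = +0.360, i.e. +36 pp.

+36 percentage points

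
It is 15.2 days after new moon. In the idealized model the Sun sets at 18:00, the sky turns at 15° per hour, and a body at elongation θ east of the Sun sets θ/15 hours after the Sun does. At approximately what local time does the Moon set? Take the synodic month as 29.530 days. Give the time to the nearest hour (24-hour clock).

06:00

The Moon has covered 15.2/29.530 of its cycle, so θ ≈ 360° × 15.2/29.530 = 185.3°.
At 15° of sky rotation per hour, 185.3° corresponds to a 12.35 h lag.
18:00 + 12.35 h ≈ 06:21 → 06:00 to the nearest hour.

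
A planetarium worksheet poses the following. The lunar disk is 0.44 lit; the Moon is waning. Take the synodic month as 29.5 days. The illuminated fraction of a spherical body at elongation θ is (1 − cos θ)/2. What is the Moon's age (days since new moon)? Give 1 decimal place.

22.7 days

cos θ = 1 − 2f = 0.120, giving a principal value of 83.1°.
A waning Moon lies in 180°–360°, so θ = 360° − 83.1° = 276.9°.
Age = 29.5 × 276.9°/360° ≈ 22.69 days.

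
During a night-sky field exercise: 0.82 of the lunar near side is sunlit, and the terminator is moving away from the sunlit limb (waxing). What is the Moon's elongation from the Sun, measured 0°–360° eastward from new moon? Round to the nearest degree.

130°

Invert f = (1 − cos θ)/2 to get cos θ = 1 − 2(0.82) = -0.640, hence θ₀ = arccos -0.640 = 129.8°.
Waxing ⇒ before full, so θ = 129.8°.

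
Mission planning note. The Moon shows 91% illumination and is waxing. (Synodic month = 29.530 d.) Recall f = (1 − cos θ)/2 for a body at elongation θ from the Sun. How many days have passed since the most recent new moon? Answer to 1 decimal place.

cos θ = 1 − 2f = -0.820, giving a principal value of 145.1°.
The Moon is waxing (0°–180°), so θ = 145.1° directly.
Age = 29.530 × 145.1°/360° ≈ 11.90 days.

11.9 days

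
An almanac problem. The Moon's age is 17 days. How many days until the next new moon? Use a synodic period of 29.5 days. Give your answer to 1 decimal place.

12.5 days

The next new moon completes the synodic month: 29.5 − 17 = 12.500 days.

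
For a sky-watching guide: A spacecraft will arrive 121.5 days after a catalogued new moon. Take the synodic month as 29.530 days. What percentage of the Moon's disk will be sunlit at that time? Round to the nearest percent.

121.5/29.530 = 4.114 lunations, so 4 complete cycles and 3.38 d into the next.
Elongation θ = 360° × 3.38/29.530 ≈ 41.2°.
Illuminated fraction = (1 − cos 41.2°)/2 = (1 − 0.752)/2 ≈ 0.124, so 12%.

12%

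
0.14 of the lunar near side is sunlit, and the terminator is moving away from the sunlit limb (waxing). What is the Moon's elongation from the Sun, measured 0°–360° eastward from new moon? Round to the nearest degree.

44°

cos θ = 1 − 2f = 0.720, giving a principal value of 43.9°.
The Moon is waxing (0°–180°), so θ = 43.9° directly.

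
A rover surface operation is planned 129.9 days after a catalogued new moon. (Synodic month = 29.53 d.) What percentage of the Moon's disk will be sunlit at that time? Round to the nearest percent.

129.9/29.53 = 4.399 lunations, so 4 complete cycles and 11.78 d into the next.
Phase angle: θ = 360°·(11.78 d)/(29.53 d) = 143.6°.
Illuminated fraction = (1 − cos 143.6°)/2 = (1 − (-0.805))/2 ≈ 0.902, so 90%.

90%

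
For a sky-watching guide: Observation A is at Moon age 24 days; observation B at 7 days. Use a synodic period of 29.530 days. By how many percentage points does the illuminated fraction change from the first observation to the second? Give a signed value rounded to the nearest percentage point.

First observation: θ = 360°·24/29.530 = 292.6°, so f = 0.308.
Second observation: θ = 85.3°, f = 0.459.
Δf = 0.459 − 0.308 = +0.151, i.e. +15 pp.

+15 percentage points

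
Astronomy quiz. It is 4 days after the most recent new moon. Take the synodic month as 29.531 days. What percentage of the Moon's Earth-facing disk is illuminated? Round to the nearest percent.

Elongation θ = 360° × 4/29.531 ≈ 48.8°.
Illuminated fraction = (1 − cos 48.8°)/2 = (1 − 0.659)/2 ≈ 0.170, so 17%.

17%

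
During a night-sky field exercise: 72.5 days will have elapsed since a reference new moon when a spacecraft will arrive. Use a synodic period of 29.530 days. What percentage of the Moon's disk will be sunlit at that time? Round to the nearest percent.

72.5/29.530 = 2.455 lunations, so 2 complete cycles and 13.44 d into the next.
Elongation θ = 360° × 13.44/29.530 ≈ 163.8°.
Illuminated fraction = (1 − cos 163.8°)/2 = (1 − (-0.961))/2 ≈ 0.980, so 98%.

98%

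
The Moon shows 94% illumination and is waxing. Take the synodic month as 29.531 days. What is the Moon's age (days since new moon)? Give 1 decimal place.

From f = (1 − cos θ)/2: cos θ = 1 − 2×0.94 = -0.880; arccos → 151.6°.
The Moon is waxing (0°–180°), so θ = 151.6° directly.
That fraction of the synodic month is 151.6/360 × 29.531 d ≈ 12.44 d.

12.4 days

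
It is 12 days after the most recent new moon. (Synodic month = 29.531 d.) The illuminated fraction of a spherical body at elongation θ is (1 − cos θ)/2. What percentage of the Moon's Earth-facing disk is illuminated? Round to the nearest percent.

92%

Elongation θ = 360° × 12/29.531 ≈ 146.3°.
With cos θ = (-0.832), the lit fraction is (1 − (-0.832))/2 ≈ 0.916, so 92%.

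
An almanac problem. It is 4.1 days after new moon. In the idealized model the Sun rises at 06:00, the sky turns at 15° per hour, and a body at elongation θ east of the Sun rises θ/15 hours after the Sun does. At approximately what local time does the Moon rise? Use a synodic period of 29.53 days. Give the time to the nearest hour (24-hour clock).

09:00

Phase angle: θ = 360°·(4.1 d)/(29.53 d) = 50.0°.
The Moon trails the Sun by θ/15 = 50.0/15 ≈ 3.33 hours.
06:00 + 3.33 h ≈ 09:20 → 09:00 to the nearest hour.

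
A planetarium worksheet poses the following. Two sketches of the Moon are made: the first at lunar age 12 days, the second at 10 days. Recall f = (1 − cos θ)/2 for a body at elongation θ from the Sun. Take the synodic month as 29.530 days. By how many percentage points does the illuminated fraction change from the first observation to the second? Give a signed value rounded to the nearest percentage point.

-15 pp

θ₁ = 360° × 12/29.530 = 146.3°, f₁ = (1 − cos θ₁)/2 = 0.916.
θ₂ = 360° × 10/29.530 = 121.9°, f₂ = (1 − cos θ₂)/2 = 0.764.
Change = f₂ − f₁ = -0.152 → -15 percentage points.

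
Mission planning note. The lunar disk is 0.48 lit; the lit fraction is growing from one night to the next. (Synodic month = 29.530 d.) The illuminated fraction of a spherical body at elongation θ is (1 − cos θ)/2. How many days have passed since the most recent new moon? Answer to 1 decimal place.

7.2 days

cos θ = 1 − 2f = 0.040, giving a principal value of 87.7°.
Waxing ⇒ before full, so θ = 87.7°.
Age = 29.530 × 87.7°/360° ≈ 7.19 days.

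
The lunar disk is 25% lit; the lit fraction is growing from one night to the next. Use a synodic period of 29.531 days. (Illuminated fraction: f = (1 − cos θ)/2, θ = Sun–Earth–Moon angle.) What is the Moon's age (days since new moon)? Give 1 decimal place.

4.9 days

Invert f = (1 − cos θ)/2 to get cos θ = 1 − 2(0.25) = 0.500, hence θ₀ = arccos 0.500 = 60.0°.
Waxing ⇒ before full, so θ = 60.0°.
That fraction of the synodic month is 60.0/360 × 29.531 d ≈ 4.92 d.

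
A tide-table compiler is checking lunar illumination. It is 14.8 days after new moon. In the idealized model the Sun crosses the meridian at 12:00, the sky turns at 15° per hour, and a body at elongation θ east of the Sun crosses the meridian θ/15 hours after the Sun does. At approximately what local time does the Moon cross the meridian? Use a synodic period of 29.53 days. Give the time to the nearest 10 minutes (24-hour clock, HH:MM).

Elongation θ = 360° × 14.8/29.53 ≈ 180.4°.
At 15° of sky rotation per hour, 180.4° corresponds to a 12.03 h lag.
12:00 + 12.028 h ≈ 00:02 → 00:00 to the nearest ten minutes.

00:00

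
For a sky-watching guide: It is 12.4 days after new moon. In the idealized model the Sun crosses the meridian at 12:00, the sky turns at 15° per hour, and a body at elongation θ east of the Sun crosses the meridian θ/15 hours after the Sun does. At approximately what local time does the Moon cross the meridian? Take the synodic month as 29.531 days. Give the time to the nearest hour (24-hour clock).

22:00

The Moon has covered 12.4/29.531 of its cycle, so θ ≈ 360° × 12.4/29.531 = 151.2°.
The Moon trails the Sun by θ/15 = 151.2/15 ≈ 10.08 hours.
12:00 + 10.08 h ≈ 22:05 → 22:00 to the nearest hour.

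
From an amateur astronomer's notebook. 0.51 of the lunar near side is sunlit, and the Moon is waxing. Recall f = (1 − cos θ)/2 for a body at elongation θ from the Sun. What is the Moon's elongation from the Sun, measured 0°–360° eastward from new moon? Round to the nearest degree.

91°

From f = (1 − cos θ)/2: cos θ = 1 − 2×0.51 = -0.020; arccos → 91.1°.
Before full moon the principal value applies: θ = 91.1°.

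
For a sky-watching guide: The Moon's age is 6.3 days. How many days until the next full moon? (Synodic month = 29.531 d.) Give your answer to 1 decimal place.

8.5 days

Full moon occurs at elongation 180°, i.e. at age 29.531 × 180/360 = 14.765 d.
That is 14.765 − 6.3 = 8.465 days ahead.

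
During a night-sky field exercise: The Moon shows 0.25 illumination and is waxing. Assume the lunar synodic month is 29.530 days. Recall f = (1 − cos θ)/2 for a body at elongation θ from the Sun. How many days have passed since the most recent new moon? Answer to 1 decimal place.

Invert f = (1 − cos θ)/2 to get cos θ = 1 − 2(0.25) = 0.500, hence θ₀ = arccos 0.500 = 60.0°.
The Moon is waxing (0°–180°), so θ = 60.0° directly.
That fraction of the synodic month is 60.0/360 × 29.530 d ≈ 4.92 d.

4.9 days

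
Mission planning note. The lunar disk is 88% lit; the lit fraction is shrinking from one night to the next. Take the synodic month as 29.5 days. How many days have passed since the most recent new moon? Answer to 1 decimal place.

From f = (1 − cos θ)/2: cos θ = 1 − 2×0.88 = -0.760; arccos → 139.5°.
Since the Moon is past full (waning), take the reflex angle: θ = 360° − 139.5° = 220.5°.
That fraction of the synodic month is 220.5/360 × 29.5 d ≈ 18.07 d.

18.1 days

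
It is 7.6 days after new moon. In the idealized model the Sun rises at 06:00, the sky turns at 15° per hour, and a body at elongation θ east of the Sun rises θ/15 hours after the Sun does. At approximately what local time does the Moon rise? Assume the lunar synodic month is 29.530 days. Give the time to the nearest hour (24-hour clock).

The Moon has covered 7.6/29.530 of its cycle, so θ ≈ 360° × 7.6/29.530 = 92.7°.
Delay after the Sun = 92.7° / (15°/h) ≈ 6.18 h.
06:00 + 6.18 h ≈ 12:11 → 12:00 to the nearest hour.

12:00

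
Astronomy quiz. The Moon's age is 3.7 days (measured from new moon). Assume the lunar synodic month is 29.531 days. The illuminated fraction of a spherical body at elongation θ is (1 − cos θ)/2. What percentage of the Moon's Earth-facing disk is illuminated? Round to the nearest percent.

Phase angle: θ = 360°·(3.7 d)/(29.531 d) = 45.1°.
cos 45.1° = 0.706, so f = (1 − 0.706)/2 = 0.147, so 15%.

15%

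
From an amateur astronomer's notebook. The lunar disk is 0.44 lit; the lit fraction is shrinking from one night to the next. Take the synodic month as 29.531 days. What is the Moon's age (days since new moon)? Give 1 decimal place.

22.7 days

Invert f = (1 − cos θ)/2 to get cos θ = 1 − 2(0.44) = 0.120, hence θ₀ = arccos 0.120 = 83.1°.
A waning Moon lies in 180°–360°, so θ = 360° − 83.1° = 276.9°.
At 360°/29.531 d per day, 276.9° corresponds to 22.71 days.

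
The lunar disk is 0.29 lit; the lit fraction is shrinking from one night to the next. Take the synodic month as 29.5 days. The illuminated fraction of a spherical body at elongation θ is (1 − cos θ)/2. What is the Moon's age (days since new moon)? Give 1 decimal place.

Invert f = (1 − cos θ)/2 to get cos θ = 1 − 2(0.29) = 0.420, hence θ₀ = arccos 0.420 = 65.2°.
Since the Moon is past full (waning), take the reflex angle: θ = 360° − 65.2° = 294.8°.
At 360°/29.5 d per day, 294.8° corresponds to 24.16 days.

24.2 days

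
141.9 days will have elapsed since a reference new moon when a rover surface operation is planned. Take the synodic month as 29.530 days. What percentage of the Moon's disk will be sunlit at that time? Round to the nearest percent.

Reduce mod P: 141.9 − 4×29.530 = 23.78 d into the current lunation.
The Moon has covered 23.78/29.530 of its cycle, so θ ≈ 360° × 23.78/29.530 = 289.9°.
Illuminated fraction = (1 − cos 289.9°)/2 = (1 − 0.340)/2 ≈ 0.330, so 33%.

33%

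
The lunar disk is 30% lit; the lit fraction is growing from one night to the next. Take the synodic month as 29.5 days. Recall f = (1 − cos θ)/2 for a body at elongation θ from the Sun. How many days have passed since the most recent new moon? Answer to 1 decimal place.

From f = (1 − cos θ)/2: cos θ = 1 − 2×0.30 = 0.400; arccos → 66.4°.
The Moon is waxing (0°–180°), so θ = 66.4° directly.
At 360°/29.5 d per day, 66.4° corresponds to 5.44 days.

5.4 days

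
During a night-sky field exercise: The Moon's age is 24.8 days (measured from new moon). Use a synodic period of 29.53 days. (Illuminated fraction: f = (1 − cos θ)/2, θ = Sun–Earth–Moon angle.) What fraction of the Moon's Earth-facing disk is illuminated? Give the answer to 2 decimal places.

0.23

Elongation θ = 360° × 24.8/29.53 ≈ 302.3°.
Illuminated fraction = (1 − cos 302.3°)/2 = (1 − 0.535)/2 ≈ 0.233.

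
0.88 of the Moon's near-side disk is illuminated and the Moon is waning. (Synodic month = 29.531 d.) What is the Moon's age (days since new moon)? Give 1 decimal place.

Invert f = (1 − cos θ)/2 to get cos θ = 1 − 2(0.88) = -0.760, hence θ₀ = arccos -0.760 = 139.5°.
A waning Moon lies in 180°–360°, so θ = 360° − 139.5° = 220.5°.
At 360°/29.531 d per day, 220.5° corresponds to 18.09 days.

18.1 days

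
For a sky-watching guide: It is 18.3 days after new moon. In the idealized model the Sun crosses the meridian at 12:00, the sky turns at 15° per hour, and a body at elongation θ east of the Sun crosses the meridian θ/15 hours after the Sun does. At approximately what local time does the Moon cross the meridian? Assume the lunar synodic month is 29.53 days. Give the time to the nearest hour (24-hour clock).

03:00

The Moon has covered 18.3/29.53 of its cycle, so θ ≈ 360° × 18.3/29.53 = 223.1°.
The Moon trails the Sun by θ/15 = 223.1/15 ≈ 14.87 hours.
12:00 + 14.87 h ≈ 02:52 → 03:00 to the nearest hour.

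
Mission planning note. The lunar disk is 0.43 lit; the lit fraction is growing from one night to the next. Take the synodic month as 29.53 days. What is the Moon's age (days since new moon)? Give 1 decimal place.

6.7 days

Invert f = (1 − cos θ)/2 to get cos θ = 1 − 2(0.43) = 0.140, hence θ₀ = arccos 0.140 = 82.0°.
Before full moon the principal value applies: θ = 82.0°.
Age = 29.53 × 82.0°/360° ≈ 6.72 days.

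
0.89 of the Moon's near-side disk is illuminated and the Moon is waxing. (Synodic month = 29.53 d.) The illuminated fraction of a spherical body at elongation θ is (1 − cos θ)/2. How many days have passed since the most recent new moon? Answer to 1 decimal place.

Invert f = (1 − cos θ)/2 to get cos θ = 1 − 2(0.89) = -0.780, hence θ₀ = arccos -0.780 = 141.3°.
Waxing ⇒ before full, so θ = 141.3°.
That fraction of the synodic month is 141.3/360 × 29.53 d ≈ 11.59 d.

11.6 days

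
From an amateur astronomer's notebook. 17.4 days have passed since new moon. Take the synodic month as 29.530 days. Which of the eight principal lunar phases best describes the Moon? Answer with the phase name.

θ ≈ 360° × 17.4/29.530 = 212°, which falls in the waning gibbous sector.

waning gibbous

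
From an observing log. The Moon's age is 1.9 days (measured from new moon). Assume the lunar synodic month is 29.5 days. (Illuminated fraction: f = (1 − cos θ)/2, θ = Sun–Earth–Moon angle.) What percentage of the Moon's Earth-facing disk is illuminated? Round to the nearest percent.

4%

Elongation θ = 360° × 1.9/29.5 ≈ 23.2°.
Illuminated fraction = (1 − cos 23.2°)/2 = (1 − 0.919)/2 ≈ 0.040, so 4%.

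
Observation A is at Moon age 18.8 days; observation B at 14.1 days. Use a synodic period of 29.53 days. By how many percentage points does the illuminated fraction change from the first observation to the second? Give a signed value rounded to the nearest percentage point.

+17 pp

First observation: θ = 360°·18.8/29.53 = 229.2°, so f = 0.827.
Second observation: θ = 171.9°, f = 0.995.
Δf = 0.995 − 0.827 = +0.168, i.e. +17 pp.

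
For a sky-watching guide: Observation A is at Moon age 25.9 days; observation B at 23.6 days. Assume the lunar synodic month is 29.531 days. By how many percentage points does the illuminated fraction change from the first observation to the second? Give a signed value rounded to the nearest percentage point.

+21 pp

First observation: θ = 360°·25.9/29.531 = 315.7°, so f = 0.142.
Second observation: θ = 287.7°, f = 0.348.
Δf = 0.348 − 0.142 = +0.206, i.e. +21 pp.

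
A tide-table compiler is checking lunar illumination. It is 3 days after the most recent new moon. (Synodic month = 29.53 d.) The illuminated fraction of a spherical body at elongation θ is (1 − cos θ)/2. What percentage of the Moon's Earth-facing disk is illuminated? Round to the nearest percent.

10%

Elongation θ = 360° × 3/29.53 ≈ 36.6°.
cos 36.6° = 0.803, so f = (1 − 0.803)/2 = 0.098, so 10%.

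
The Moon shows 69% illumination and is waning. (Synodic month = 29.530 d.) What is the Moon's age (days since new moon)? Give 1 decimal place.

Invert f = (1 − cos θ)/2 to get cos θ = 1 − 2(0.69) = -0.380, hence θ₀ = arccos -0.380 = 112.3°.
Waning ⇒ past full, so θ = 360° − 112.3° = 247.7°.
At 360°/29.530 d per day, 247.7° corresponds to 20.32 days.

20.3 days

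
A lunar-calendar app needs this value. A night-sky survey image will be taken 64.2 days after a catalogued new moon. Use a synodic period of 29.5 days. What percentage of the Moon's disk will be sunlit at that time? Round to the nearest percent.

28%

Reduce mod P: 64.2 − 2×29.5 = 5.20 d into the current lunation.
Phase angle: θ = 360°·(5.20 d)/(29.5 d) = 63.5°.
With cos θ = 0.447, the lit fraction is (1 − 0.447)/2 ≈ 0.277, so 28%.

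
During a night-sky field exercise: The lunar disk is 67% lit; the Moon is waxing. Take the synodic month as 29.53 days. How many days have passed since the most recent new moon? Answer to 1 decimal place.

9.0 days

From f = (1 − cos θ)/2: cos θ = 1 − 2×0.67 = -0.340; arccos → 109.9°.
Waxing ⇒ before full, so θ = 109.9°.
Age = 29.53 × 109.9°/360° ≈ 9.01 days.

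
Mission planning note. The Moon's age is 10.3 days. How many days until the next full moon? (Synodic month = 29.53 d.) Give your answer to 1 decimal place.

Full moon occurs at elongation 180°, i.e. at age 29.53 × 180/360 = 14.765 d.
That is 14.765 − 10.3 = 4.465 days ahead.

4.5 days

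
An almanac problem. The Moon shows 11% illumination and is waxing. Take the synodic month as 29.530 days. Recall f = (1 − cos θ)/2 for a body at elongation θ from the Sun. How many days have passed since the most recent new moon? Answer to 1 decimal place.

3.2 days

Invert f = (1 − cos θ)/2 to get cos θ = 1 − 2(0.11) = 0.780, hence θ₀ = arccos 0.780 = 38.7°.
Before full moon the principal value applies: θ = 38.7°.
Age = 29.530 × 38.7°/360° ≈ 3.18 days.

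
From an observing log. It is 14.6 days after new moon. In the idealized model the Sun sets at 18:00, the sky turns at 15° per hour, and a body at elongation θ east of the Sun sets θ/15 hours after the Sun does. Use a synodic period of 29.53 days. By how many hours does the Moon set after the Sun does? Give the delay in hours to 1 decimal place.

11.9 h

Elongation θ = 360° × 14.6/29.53 ≈ 178.0°.
At 15° of sky rotation per hour, 178.0° corresponds to a 11.87 h lag.
So the Moon sets 11.87 h after the Sun.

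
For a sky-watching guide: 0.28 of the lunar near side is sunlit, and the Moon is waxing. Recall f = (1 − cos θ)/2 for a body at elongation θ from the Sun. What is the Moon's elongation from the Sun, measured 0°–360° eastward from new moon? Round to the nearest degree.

Invert f = (1 − cos θ)/2 to get cos θ = 1 − 2(0.28) = 0.440, hence θ₀ = arccos 0.440 = 63.9°.
The Moon is waxing (0°–180°), so θ = 63.9° directly.

64°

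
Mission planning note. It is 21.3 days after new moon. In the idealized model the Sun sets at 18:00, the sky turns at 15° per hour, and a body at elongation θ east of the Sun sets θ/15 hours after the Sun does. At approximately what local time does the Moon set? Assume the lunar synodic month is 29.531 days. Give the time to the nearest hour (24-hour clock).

11:00

The Moon has covered 21.3/29.531 of its cycle, so θ ≈ 360° × 21.3/29.531 = 259.7°.
Delay after the Sun = 259.7° / (15°/h) ≈ 17.31 h.
18:00 + 17.31 h ≈ 11:19 → 11:00 to the nearest hour.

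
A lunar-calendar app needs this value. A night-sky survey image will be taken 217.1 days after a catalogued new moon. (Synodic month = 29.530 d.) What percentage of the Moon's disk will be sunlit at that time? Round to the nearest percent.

217.1 d spans 7 complete synodic months (7 × 29.530 = 206.71 d) plus 10.39 d.
Phase angle: θ = 360°·(10.39 d)/(29.530 d) = 126.7°.
Illuminated fraction = (1 − cos 126.7°)/2 = (1 − (-0.597))/2 ≈ 0.799, so 80%.

80%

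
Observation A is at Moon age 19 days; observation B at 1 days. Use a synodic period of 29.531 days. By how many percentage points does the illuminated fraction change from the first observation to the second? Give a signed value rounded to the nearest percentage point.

-80 pp

First observation: θ = 360°·19/29.531 = 231.6°, so f = 0.810.
Second observation: θ = 12.2°, f = 0.011.
Δf = 0.011 − 0.810 = -0.799, i.e. -80 pp.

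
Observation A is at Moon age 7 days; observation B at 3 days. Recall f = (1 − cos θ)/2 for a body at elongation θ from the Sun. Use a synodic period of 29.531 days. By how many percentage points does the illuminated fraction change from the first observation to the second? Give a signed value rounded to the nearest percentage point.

-36 percentage points

First observation: θ = 360°·7/29.531 = 85.3°, so f = 0.459.
Second observation: θ = 36.6°, f = 0.098.
Δf = 0.098 − 0.459 = -0.361, i.e. -36 pp.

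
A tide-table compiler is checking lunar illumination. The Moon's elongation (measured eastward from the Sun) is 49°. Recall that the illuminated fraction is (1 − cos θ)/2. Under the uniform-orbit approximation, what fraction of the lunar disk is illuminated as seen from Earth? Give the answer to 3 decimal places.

0.172

cos 49° = 0.656, so f = (1 − 0.656)/2 = 0.172.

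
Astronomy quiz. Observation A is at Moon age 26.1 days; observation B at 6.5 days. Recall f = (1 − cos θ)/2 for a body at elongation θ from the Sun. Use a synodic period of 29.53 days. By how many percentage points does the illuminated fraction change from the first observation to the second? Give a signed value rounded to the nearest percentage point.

θ₁ = 360° × 26.1/29.53 = 318.2°, f₁ = (1 − cos θ₁)/2 = 0.127.
θ₂ = 360° × 6.5/29.53 = 79.2°, f₂ = (1 − cos θ₂)/2 = 0.407.
Change = f₂ − f₁ = +0.279 → +28 percentage points.

+28 percentage points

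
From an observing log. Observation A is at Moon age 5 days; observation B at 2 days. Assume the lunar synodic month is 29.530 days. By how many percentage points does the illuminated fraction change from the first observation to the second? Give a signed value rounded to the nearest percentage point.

θ₁ = 360° × 5/29.530 = 61.0°, f₁ = (1 − cos θ₁)/2 = 0.257.
θ₂ = 360° × 2/29.530 = 24.4°, f₂ = (1 − cos θ₂)/2 = 0.045.
Change = f₂ − f₁ = -0.213 → -21 percentage points.

-21 percentage points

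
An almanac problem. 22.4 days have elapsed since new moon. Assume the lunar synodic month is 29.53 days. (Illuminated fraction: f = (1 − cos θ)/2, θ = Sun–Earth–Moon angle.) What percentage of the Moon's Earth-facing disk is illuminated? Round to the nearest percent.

47%

The Moon has covered 22.4/29.53 of its cycle, so θ ≈ 360° × 22.4/29.53 = 273.1°.
Illuminated fraction = (1 − cos 273.1°)/2 = (1 − 0.054)/2 ≈ 0.473, so 47%.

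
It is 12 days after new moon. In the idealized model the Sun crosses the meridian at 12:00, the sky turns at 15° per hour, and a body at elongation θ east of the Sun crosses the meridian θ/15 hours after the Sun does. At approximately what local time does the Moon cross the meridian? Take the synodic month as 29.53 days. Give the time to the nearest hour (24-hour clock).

Elongation θ = 360° × 12/29.53 ≈ 146.3°.
At 15° of sky rotation per hour, 146.3° corresponds to a 9.75 h lag.
12:00 + 9.75 h ≈ 21:45 → 22:00 to the nearest hour.

22:00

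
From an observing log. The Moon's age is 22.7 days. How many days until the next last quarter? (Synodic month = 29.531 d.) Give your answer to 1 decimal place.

Last quarter occurs at elongation 270°, i.e. at age 29.531 × 270/360 = 22.148 d.
Already past this cycle's last quarter; the next is at 22.148 + 29.531 = 51.679 d, so 51.679 − 22.7 = 28.979 days.

29.0 days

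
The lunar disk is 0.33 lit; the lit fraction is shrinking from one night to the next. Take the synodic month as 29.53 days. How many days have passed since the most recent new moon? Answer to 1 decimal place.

Invert f = (1 − cos θ)/2 to get cos θ = 1 − 2(0.33) = 0.340, hence θ₀ = arccos 0.340 = 70.1°.
Waning ⇒ past full, so θ = 360° − 70.1° = 289.9°.
That fraction of the synodic month is 289.9/360 × 29.53 d ≈ 23.78 d.

23.8 days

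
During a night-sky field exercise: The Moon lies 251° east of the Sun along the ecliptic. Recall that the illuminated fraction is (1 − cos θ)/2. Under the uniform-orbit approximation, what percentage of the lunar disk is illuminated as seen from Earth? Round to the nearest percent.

Half-versine of 251°: (1 − (-0.326))/2 = 0.663, i.e. 66%.

66%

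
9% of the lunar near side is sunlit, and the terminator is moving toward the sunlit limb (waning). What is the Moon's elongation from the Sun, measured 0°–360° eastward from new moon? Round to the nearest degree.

From f = (1 − cos θ)/2: cos θ = 1 − 2×0.09 = 0.820; arccos → 34.9°.
Waning ⇒ past full, so θ = 360° − 34.9° = 325.1°.

325°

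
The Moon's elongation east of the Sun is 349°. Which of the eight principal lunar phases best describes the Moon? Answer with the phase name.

new moon

349° lies in the new moon sector of the 8-phase cycle.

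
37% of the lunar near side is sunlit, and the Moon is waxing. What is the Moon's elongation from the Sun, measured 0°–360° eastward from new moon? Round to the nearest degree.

75°

cos θ = 1 − 2f = 0.260, giving a principal value of 74.9°.
The Moon is waxing (0°–180°), so θ = 74.9° directly.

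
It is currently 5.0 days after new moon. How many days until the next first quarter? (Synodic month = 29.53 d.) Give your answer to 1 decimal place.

First quarter is 0.25 of the way through the cycle: age 0.25 × 29.53 = 7.383 d.
So 2.383 days remain (7.383 − 5.0).

2.4 days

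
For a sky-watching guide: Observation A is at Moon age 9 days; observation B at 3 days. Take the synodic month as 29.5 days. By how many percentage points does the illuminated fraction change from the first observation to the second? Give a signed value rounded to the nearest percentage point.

-57 percentage points

First observation: θ = 360°·9/29.5 = 109.8°, so f = 0.670.
Second observation: θ = 36.6°, f = 0.099.
Δf = 0.099 − 0.670 = -0.571, i.e. -57 pp.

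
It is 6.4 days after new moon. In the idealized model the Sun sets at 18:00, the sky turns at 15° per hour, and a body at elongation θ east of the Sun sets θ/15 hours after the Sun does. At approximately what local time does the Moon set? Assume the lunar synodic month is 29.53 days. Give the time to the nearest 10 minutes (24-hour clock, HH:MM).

The Moon has covered 6.4/29.53 of its cycle, so θ ≈ 360° × 6.4/29.53 = 78.0°.
At 15° of sky rotation per hour, 78.0° corresponds to a 5.20 h lag.
18:00 + 5.201 h ≈ 23:12 → 23:10 to the nearest ten minutes.

23:10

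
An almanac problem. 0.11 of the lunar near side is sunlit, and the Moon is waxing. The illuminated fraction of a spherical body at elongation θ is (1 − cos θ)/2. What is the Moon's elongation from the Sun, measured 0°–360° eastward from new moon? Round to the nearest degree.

Invert f = (1 − cos θ)/2 to get cos θ = 1 − 2(0.11) = 0.780, hence θ₀ = arccos 0.780 = 38.7°.
Waxing ⇒ before full, so θ = 38.7°.

39°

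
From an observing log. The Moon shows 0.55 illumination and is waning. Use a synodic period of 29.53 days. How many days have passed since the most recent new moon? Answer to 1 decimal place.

cos θ = 1 − 2f = -0.100, giving a principal value of 95.7°.
A waning Moon lies in 180°–360°, so θ = 360° − 95.7° = 264.3°.
Age = 29.53 × 264.3°/360° ≈ 21.68 days.

21.7 days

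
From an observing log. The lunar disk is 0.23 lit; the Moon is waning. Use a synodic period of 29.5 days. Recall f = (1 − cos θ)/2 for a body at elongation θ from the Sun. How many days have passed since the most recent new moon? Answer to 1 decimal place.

24.8 days

Invert f = (1 − cos θ)/2 to get cos θ = 1 − 2(0.23) = 0.540, hence θ₀ = arccos 0.540 = 57.3°.
Since the Moon is past full (waning), take the reflex angle: θ = 360° − 57.3° = 302.7°.
That fraction of the synodic month is 302.7/360 × 29.5 d ≈ 24.80 d.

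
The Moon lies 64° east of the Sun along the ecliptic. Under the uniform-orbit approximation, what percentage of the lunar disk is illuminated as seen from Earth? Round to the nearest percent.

Half-versine of 64°: (1 − 0.438)/2 = 0.281, i.e. 28%.

28%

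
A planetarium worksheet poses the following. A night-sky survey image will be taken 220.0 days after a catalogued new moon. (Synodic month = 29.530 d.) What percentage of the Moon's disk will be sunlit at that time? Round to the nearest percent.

220.0/29.530 = 7.450 lunations, so 7 complete cycles and 13.29 d into the next.
The Moon has covered 13.29/29.530 of its cycle, so θ ≈ 360° × 13.29/29.530 = 162.0°.
With cos θ = (-0.951), the lit fraction is (1 − (-0.951))/2 ≈ 0.976, so 98%.

98%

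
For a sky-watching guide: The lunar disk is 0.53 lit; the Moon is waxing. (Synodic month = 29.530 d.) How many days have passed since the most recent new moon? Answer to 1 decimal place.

From f = (1 − cos θ)/2: cos θ = 1 − 2×0.53 = -0.060; arccos → 93.4°.
Before full moon the principal value applies: θ = 93.4°.
Age = 29.530 × 93.4°/360° ≈ 7.66 days.

7.7 days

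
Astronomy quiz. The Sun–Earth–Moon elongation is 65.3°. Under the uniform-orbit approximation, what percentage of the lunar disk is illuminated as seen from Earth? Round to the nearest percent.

cos 65.3° = 0.418, so f = (1 − 0.418)/2 = 0.291, i.e. 29%.

29%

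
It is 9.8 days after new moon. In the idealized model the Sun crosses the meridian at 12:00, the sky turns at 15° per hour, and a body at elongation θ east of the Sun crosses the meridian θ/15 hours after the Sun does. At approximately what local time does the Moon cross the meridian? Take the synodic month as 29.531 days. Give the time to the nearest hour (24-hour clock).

Elongation θ = 360° × 9.8/29.531 ≈ 119.5°.
The Moon trails the Sun by θ/15 = 119.5/15 ≈ 7.96 hours.
12:00 + 7.96 h ≈ 19:58 → 20:00 to the nearest hour.

20:00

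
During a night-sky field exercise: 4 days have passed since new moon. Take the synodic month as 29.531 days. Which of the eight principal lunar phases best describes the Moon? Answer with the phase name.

At 4/29.531 of the cycle, θ ≈ 49° — the waxing crescent range.

waxing crescent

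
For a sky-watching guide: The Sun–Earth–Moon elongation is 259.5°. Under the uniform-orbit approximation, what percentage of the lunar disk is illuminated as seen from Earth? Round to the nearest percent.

59%

cos 259.5° = (-0.182), so f = (1 − (-0.182))/2 = 0.591, i.e. 59%.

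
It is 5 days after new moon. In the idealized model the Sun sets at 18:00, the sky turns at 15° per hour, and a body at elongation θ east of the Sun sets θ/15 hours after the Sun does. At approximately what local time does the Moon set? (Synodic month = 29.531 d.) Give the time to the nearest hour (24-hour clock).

Phase angle: θ = 360°·(5 d)/(29.531 d) = 61.0°.
The Moon trails the Sun by θ/15 = 61.0/15 ≈ 4.06 hours.
18:00 + 4.06 h ≈ 22:04 → 22:00 to the nearest hour.

22:00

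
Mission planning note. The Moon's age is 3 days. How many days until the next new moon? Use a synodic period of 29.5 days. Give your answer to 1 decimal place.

26.5 days

One full lunation from the last new moon is 29.5 d; remaining = 29.5 − 3 = 26.500 d.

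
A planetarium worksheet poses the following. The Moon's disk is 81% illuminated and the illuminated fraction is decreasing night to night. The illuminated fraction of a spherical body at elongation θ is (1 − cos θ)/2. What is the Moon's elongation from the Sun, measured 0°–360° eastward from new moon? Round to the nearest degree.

232°

cos θ = 1 − 2f = -0.620, giving a principal value of 128.3°.
Waning ⇒ past full, so θ = 360° − 128.3° = 231.7°.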